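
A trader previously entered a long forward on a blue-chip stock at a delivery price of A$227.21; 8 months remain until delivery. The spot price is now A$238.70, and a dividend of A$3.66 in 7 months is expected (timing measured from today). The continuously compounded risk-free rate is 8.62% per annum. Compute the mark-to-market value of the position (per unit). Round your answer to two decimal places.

PV(remaining dividends) I = 3.66·e^(−0.0862·7/12) = 3.4805
Current forward F = (S − I)·e^(rT) = (238.70 − 3.4805)·e^(0.0862·8/12) = 235.2195 × 1.059150 = 249.1327
Value (long) = (F − K)·e^(−rT) = (249.1327 − 227.21) × 0.944153 = 20.6984
Value = A$20.70

A$20.70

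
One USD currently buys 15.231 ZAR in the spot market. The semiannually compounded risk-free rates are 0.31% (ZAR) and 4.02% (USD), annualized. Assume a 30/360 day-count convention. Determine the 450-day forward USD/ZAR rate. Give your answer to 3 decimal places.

By covered interest parity, F = S · (1+r_ZAR/2)^(2T) / (1+r_USD/2)^(2T)
= 15.231 × 1.003880 / 1.051010 = 15.231 × 0.955157
F = 14.548 ZAR per USD

14.548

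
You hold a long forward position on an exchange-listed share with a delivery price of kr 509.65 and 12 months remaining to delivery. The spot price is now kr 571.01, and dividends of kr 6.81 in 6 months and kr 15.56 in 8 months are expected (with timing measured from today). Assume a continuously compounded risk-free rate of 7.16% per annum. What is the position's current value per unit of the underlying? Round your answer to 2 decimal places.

PV(remaining dividends) I = 6.81·e^(−0.0716·6/12) + 15.56·e^(−0.0716·8/12) = 21.4052
Current forward F = (S − I)·e^(rT) = (571.01 − 21.4052)·e^(0.0716·12/12) = 549.6048 × 1.074226 = 590.3998
Value (long) = (F − K)·e^(−rT) = (590.3998 − 509.65) × 0.930903 = 75.1702
Value = kr 75.17

kr 75.17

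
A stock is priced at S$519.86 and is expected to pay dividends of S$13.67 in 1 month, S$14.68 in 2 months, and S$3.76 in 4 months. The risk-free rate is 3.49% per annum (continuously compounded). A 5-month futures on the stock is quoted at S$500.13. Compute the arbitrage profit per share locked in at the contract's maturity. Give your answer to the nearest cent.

PV(dividends) I = 13.67·e^(−0.0349·1/12) + 14.68·e^(−0.0349·2/12) + 3.76·e^(−0.0349·4/12) = 31.9417
Fair futures F* = (S − I)·e^(rT) = (519.86 − 31.9417)·e^0.014542 = 487.9183 × 1.014648 = 495.0653
Market S$500.13 > fair 495.0653: forward overpriced → cash-and-carry (borrow at r, buy the stock and collect the dividends, short the forward).
Profit at T = |F_mkt − F*| = |500.13 − 495.0653| = S$5.06 per share

S$5.06 per share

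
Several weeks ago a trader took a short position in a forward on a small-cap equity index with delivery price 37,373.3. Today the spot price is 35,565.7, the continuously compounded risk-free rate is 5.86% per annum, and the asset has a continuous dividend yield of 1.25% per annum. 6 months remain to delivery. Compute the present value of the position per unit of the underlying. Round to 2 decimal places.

Current fair forward for the remaining 6 months: F = S·e^((r − q)·T), (r − q) = 0.0586 − 0.0125 = 0.0461
F = 35565.7 · e^(0.0461 × 6/12) = 35565.7 × 1.02331770 = 36395.0103
Value of long forward = (F − K)·e^(−rT) = (36395.0103 − 37373.3) · e^(−0.0586·6/12)
= -978.2897 × 0.97112508 = -950.04
Short position value = −(long value) = 950.04

950.04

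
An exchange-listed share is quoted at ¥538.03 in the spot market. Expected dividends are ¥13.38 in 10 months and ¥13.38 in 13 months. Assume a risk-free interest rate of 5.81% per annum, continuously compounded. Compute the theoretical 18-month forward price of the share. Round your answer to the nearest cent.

¥559.41

PV(dividends) I = 13.38·e^(−0.0581·10/12) + 13.38·e^(−0.0581·13/12)
I = 12.7476 + 12.5638 = 25.3114
F = (S − I)·e^(rT) = (538.03 − 25.3114) · e^(0.0581·18/12)
= 512.7186 · e^0.087150 = 512.7186 × 1.091060 = ¥559.41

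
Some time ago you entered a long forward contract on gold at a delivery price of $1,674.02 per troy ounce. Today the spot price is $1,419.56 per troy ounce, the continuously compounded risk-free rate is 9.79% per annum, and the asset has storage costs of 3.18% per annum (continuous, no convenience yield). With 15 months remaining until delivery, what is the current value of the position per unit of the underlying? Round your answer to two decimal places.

Current fair forward for the remaining 15 months: F = S·e^((r + u)·T), (r + u) = 0.0979 + 0.0318 = 0.1297
F = 1419.56 · e^(0.1297 × 15/12) = 1419.56 × 1.17600723 = 1669.4128
Value of long forward = (F − K)·e^(−rT) = (1669.4128 − 1674.02) · e^(−0.0979·15/12)
= -4.6072 × 0.88481650 = -4.08

-$4.08 per troy ounce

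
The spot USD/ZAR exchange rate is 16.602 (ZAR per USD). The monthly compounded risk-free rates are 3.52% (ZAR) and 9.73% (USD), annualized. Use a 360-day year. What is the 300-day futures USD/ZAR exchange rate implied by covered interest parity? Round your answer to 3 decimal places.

By covered interest parity, F = S · (1+r_ZAR/12)^(12T) / (1+r_USD/12)^(12T)
= 16.602 × 1.029724 / 1.084107 = 16.602 × 0.949836
F = 15.769 ZAR per USD

15.769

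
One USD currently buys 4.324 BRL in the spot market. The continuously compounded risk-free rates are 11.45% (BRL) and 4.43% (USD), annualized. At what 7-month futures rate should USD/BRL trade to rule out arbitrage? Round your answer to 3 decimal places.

4.505

F = S·e^((r_BRL − r_USD)T) = 4.324 · e^((0.1145 − 0.0443) × 7/12)
= 4.324 · e^0.040950 = 4.324 × 1.041800
F = 4.505 BRL per USD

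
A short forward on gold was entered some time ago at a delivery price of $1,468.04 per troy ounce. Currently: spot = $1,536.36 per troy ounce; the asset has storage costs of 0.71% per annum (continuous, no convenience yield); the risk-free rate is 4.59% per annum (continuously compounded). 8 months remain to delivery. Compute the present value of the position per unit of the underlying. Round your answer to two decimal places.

Current fair forward for the remaining 8 months: F = S·e^((r + u)·T), (r + u) = 0.0459 + 0.0071 = 0.0530
F = 1536.36 · e^(0.0530 × 8/12) = 1536.36 × 1.03596497 = 1591.6151
Value of long forward = (F − K)·e^(−rT) = (1591.6151 − 1468.04) · e^(−0.0459·8/12)
= 123.5751 × 0.96986344 = 119.85
Short position value = −(long value) = -$119.85

-$119.85 per troy ounce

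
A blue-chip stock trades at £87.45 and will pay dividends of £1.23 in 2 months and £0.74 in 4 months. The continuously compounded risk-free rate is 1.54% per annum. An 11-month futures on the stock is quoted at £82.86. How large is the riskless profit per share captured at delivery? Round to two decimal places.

PV(dividends) I = 1.23·e^(−0.0154·2/12) + 0.74·e^(−0.0154·4/12) = 1.9631
Fair futures F* = (S − I)·e^(rT) = (87.45 − 1.9631)·e^0.014117 = 85.4869 × 1.014217 = 86.7023
Market £82.86 < fair 86.7023: forward underpriced → reverse cash-and-carry (short the stock, invest proceeds at r, pay the dividends, go long the forward).
Profit at T = |F_mkt − F*| = |82.86 − 86.7023| = £3.84 per share

£3.84 per share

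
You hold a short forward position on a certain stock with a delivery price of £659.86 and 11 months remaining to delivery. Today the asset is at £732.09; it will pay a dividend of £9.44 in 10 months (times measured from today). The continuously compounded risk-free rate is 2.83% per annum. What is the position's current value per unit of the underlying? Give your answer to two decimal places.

PV(remaining dividends) I = 9.44·e^(−0.0283·10/12) = 9.2200
Current forward F = (S − I)·e^(rT) = (732.09 − 9.2200)·e^(0.0283·11/12) = 722.8700 × 1.026281 = 741.8677
Value (long) = (F − K)·e^(−rT) = (741.8677 − 659.86) × 0.974392 = 79.9076
Short position value = −(long value) = -£79.91

-£79.91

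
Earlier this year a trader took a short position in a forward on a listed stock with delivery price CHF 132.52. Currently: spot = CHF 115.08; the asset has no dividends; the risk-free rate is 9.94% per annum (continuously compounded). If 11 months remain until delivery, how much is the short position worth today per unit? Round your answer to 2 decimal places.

CHF 5.90

Current fair forward for the remaining 11 months: F = S·e^(r·T), r = 0.0994
F = 115.08 · e^(0.0994 × 11/12) = 115.08 × 1.095397 = 126.0583
Value of long forward = (F − K)·e^(−rT) = (126.0583 − 132.52) · e^(−0.0994·11/12)
= -6.4617 × 0.912911 = -5.90
Short position value = −(long value) = CHF 5.90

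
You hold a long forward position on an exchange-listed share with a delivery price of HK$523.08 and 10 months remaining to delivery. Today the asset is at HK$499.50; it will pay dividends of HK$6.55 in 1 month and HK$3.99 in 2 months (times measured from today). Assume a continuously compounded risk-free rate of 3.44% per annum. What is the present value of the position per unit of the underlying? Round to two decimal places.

-HK$19.30

PV(remaining dividends) I = 6.55·e^(−0.0344·1/12) + 3.99·e^(−0.0344·2/12) = 10.4984
Current forward F = (S − I)·e^(rT) = (499.50 − 10.4984)·e^(0.0344·10/12) = 489.0016 × 1.029082 = 503.2227
Value (long) = (F − K)·e^(−rT) = (503.2227 − 523.08) × 0.971740 = -19.2961
Value = -HK$19.30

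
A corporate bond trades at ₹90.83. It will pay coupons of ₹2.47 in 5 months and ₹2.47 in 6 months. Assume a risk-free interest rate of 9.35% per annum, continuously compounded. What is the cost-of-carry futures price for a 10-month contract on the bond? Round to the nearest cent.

₹93.07

PV(coupons) I = 2.47·e^(−0.0935·5/12) + 2.47·e^(−0.0935·6/12)
I = 2.3756 + 2.3572 = 4.7328
F = (S − I)·e^(rT) = (90.83 − 4.7328) · e^(0.0935·10/12)
= 86.0972 · e^0.077917 = 86.0972 × 1.081033 = ₹93.07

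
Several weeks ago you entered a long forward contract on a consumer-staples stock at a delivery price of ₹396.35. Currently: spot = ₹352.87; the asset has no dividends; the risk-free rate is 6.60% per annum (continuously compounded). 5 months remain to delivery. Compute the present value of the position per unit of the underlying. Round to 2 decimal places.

Current fair forward for the remaining 5 months: F = S·e^(r·T), r = 0.0660
F = 352.87 · e^(0.0660 × 5/12) = 352.87 × 1.027882 = 362.7087
Value of long forward = (F − K)·e^(−rT) = (362.7087 − 396.35) · e^(−0.0660·5/12)
= -33.6413 × 0.972875 = -32.73

-₹32.73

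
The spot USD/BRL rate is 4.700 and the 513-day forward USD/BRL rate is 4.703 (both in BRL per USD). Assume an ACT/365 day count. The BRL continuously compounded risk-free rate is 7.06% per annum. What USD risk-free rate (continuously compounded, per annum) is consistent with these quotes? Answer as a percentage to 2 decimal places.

F = S·e^((r_BRL − r_USD)T) ⇒ r_USD = r_BRL − ln(F/S)/T
ln(4.703/4.700) = 0.000638; /(513/365) = 0.000454
r_USD = 0.0706 − 0.000454 = 0.070146
r_USD = 7.01%

7.01%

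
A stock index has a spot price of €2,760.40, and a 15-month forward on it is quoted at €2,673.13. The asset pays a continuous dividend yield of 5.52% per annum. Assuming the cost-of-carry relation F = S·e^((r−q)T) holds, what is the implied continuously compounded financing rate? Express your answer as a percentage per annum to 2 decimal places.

From F = S·e^((r−q)T): (r − q) = ln(F/S)/T
ln(2673.13/2760.40) = ln(0.968385) = -0.032126
(r − q) = -0.032126 / (15/12) = -0.025701
r = ln(F/S)/T + q = -0.025701 + 0.0552 = 0.029499
r = 2.95%

2.95%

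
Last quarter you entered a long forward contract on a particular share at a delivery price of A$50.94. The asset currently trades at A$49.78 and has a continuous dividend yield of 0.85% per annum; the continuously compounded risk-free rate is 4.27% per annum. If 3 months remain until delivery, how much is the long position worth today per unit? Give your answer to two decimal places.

-A$0.72

Current fair forward for the remaining 3 months: F = S·e^((r − q)·T), (r − q) = 0.0427 − 0.0085 = 0.0342
F = 49.78 · e^(0.0342 × 3/12) = 49.78 × 1.008587 = 50.2075
Value of long forward = (F − K)·e^(−rT) = (50.2075 − 50.94) · e^(−0.0427·3/12)
= -0.7325 × 0.989382 = -0.72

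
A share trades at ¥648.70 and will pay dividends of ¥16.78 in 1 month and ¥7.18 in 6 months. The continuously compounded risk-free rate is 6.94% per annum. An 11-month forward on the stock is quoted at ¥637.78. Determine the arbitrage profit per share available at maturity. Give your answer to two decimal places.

PV(dividends) I = 16.78·e^(−0.0694·1/12) + 7.18·e^(−0.0694·6/12) = 23.6184
Fair forward F* = (S − I)·e^(rT) = (648.70 − 23.6184)·e^0.063617 = 625.0816 × 1.065684 = 666.1395
Market ¥637.78 < fair 666.1395: forward underpriced → reverse cash-and-carry (short the stock, invest proceeds at r, pay the dividends, go long the forward).
Profit at T = |F_mkt − F*| = |637.78 − 666.1395| = ¥28.36 per share

¥28.36 per share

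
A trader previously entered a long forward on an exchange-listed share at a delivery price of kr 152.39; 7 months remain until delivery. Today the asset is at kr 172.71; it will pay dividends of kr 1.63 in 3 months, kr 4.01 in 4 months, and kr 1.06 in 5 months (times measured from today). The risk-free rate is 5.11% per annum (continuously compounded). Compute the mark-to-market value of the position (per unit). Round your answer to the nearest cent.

PV(remaining dividends) I = 1.63·e^(−0.0511·3/12) + 4.01·e^(−0.0511·4/12) + 1.06·e^(−0.0511·5/12) = 6.5893
Current forward F = (S − I)·e^(rT) = (172.71 − 6.5893)·e^(0.0511·7/12) = 166.1207 × 1.030257 = 171.1470
Value (long) = (F − K)·e^(−rT) = (171.1470 − 152.39) × 0.970632 = 18.2061
Value = kr 18.21

kr 18.21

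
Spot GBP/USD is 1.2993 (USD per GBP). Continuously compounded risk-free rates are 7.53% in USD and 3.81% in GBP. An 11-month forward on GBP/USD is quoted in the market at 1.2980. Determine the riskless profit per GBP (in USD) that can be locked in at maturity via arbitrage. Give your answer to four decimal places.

Fair forward: F* = S·e^(carry·T), with carry = (r_USD − r_GBP) = 0.0753 − 0.0381 = 0.0372
F* = 1.2993 · e^(0.0372 × 11/12) = 1.2993 · e^0.034100 = 1.2993 × 1.034688 = 1.3444
Market 1.2980 < fair 1.3444: forward underpriced → reverse cash-and-carry (short spot, go long the forward).
At maturity, profit = |F_mkt − F*| = |1.2980 − 1.3444| = 0.0464 per GBP (in USD)

0.0464 per GBP (in USD)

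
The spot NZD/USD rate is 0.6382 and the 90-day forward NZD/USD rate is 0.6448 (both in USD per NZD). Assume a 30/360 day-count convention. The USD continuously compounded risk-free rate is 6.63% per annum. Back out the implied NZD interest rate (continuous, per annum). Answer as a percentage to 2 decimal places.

2.51%

F = S·e^((r_USD − r_NZD)T) ⇒ r_NZD = r_USD − ln(F/S)/T
ln(0.6448/0.6382) = 0.010288; /(90/360) = 0.041152
r_NZD = 0.0663 − 0.041152 = 0.025148
r_NZD = 2.51%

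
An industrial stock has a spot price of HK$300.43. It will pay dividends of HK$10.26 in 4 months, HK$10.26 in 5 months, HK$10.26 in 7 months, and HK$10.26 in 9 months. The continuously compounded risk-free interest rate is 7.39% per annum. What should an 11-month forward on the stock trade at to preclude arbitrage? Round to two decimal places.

HK$279.23

PV(dividends) I = 10.26·e^(−0.0739·4/12) + 10.26·e^(−0.0739·5/12) + 10.26·e^(−0.0739·7/12) + 10.26·e^(−0.0739·9/12)
I = 10.0103 + 9.9489 + 9.8271 + 9.7068 = 39.4931
F = (S − I)·e^(rT) = (300.43 − 39.4931) · e^(0.0739·11/12)
= 260.9369 · e^0.067742 = 260.9369 × 1.070089 = HK$279.23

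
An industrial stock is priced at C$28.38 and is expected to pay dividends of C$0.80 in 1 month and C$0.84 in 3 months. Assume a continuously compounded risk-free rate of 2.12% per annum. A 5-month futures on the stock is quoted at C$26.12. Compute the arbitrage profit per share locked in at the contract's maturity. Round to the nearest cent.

PV(dividends) I = 0.80·e^(−0.0212·1/12) + 0.84·e^(−0.0212·3/12) = 1.6341
Fair futures F* = (S − I)·e^(rT) = (28.38 − 1.6341)·e^0.008833 = 26.7459 × 1.008872 = 26.9832
Market C$26.12 < fair 26.9832: forward underpriced → reverse cash-and-carry (short the stock, invest proceeds at r, pay the dividends, go long the forward).
Profit at T = |F_mkt − F*| = |26.12 − 26.9832| = C$0.86 per share

C$0.86 per share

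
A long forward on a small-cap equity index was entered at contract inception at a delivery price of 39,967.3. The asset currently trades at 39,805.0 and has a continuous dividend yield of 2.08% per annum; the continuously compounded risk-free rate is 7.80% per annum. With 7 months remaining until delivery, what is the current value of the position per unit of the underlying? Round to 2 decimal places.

1135.41

Current fair forward for the remaining 7 months: F = S·e^((r − q)·T), (r − q) = 0.0780 − 0.0208 = 0.0572
F = 39805.0 · e^(0.0572 × 7/12) = 39805.0 × 1.03392958 = 41155.5669
Value of long forward = (F − K)·e^(−rT) = (41155.5669 − 39967.3) · e^(−0.0780·7/12)
= 1188.2669 × 0.95551960 = 1135.41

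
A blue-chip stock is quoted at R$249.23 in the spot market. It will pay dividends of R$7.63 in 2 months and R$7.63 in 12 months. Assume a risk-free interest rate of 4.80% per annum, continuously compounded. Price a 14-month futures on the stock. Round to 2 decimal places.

PV(dividends) I = 7.63·e^(−0.0480·2/12) + 7.63·e^(−0.0480·12/12)
I = 7.5692 + 7.2724 = 14.8416
F = (S − I)·e^(rT) = (249.23 − 14.8416) · e^(0.0480·14/12)
= 234.3884 · e^0.056000 = 234.3884 × 1.057598 = R$247.89

R$247.89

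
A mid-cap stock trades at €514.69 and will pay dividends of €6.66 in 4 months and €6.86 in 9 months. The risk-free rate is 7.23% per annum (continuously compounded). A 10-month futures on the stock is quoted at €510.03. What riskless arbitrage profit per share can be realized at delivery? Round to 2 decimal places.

PV(dividends) I = 6.66·e^(−0.0723·4/12) + 6.86·e^(−0.0723·9/12) = 12.9993
Fair futures F* = (S − I)·e^(rT) = (514.69 − 12.9993)·e^0.060250 = 501.6907 × 1.062102 = 532.8467
Market €510.03 < fair 532.8467: forward underpriced → reverse cash-and-carry (short the stock, invest proceeds at r, pay the dividends, go long the forward).
Profit at T = |F_mkt − F*| = |510.03 − 532.8467| = €22.82 per share

€22.82 per share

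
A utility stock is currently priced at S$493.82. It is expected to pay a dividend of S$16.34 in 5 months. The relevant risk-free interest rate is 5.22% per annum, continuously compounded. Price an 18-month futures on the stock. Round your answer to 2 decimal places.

PV(dividends) I = 16.34·e^(−0.0522·5/12)
I = 15.9884
F = (S − I)·e^(rT) = (493.82 − 15.9884) · e^(0.0522·18/12)
= 477.8316 · e^0.078300 = 477.8316 × 1.081447 = S$516.75

S$516.75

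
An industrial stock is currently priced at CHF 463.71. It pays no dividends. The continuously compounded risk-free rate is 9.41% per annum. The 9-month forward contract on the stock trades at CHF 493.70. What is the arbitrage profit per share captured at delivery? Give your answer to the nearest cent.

CHF 3.92 per share

Fair forward: F* = S·e^(carry·T), with carry = r = 0.0941
F* = 463.71 · e^(0.0941 × 9/12) = 463.71 · e^0.070575 = 463.71 × 1.073125 = CHF 497.6188
Market CHF 493.70 < fair CHF 497.6188: forward underpriced → reverse cash-and-carry (short spot, go long the forward).
At maturity, profit = |F_mkt − F*| = |493.70 − 497.6188| = CHF 3.92 per share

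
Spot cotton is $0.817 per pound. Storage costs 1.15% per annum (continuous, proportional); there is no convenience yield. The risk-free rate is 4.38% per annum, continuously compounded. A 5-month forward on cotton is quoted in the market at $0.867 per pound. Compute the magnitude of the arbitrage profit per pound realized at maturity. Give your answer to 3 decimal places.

Fair forward: F* = S·e^(carry·T), with carry = (r + u) = 0.0438 + 0.0115 = 0.0553
F* = 0.817 · e^(0.0553 × 5/12) = 0.817 · e^0.023042 = 0.817 × 1.023310 = $0.8360
Market $0.867 > fair $0.8360: forward overpriced → cash-and-carry (buy spot, short the forward).
At maturity, profit = |F_mkt − F*| = |0.867 − 0.8360| = $0.031 per pound

$0.031 per pound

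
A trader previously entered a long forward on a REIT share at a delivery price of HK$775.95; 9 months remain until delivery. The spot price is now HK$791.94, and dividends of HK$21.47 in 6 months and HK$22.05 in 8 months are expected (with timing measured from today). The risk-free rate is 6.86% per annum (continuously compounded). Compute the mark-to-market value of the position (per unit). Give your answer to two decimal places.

HK$13.09

PV(remaining dividends) I = 21.47·e^(−0.0686·6/12) + 22.05·e^(−0.0686·8/12) = 41.8104
Current forward F = (S − I)·e^(rT) = (791.94 − 41.8104)·e^(0.0686·9/12) = 750.1296 × 1.052797 = 789.7342
Value (long) = (F − K)·e^(−rT) = (789.7342 − 775.95) × 0.949851 = 13.0929
Value = HK$13.09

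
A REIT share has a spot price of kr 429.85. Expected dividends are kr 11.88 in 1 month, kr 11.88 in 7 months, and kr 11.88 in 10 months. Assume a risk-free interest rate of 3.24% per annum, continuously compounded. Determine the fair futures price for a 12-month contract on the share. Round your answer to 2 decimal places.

PV(dividends) I = 11.88·e^(−0.0324·1/12) + 11.88·e^(−0.0324·7/12) + 11.88·e^(−0.0324·10/12)
I = 11.8480 + 11.6576 + 11.5635 = 35.0691
F = (S − I)·e^(rT) = (429.85 − 35.0691) · e^(0.0324·12/12)
= 394.7809 · e^0.032400 = 394.7809 × 1.032931 = kr 407.78

kr 407.78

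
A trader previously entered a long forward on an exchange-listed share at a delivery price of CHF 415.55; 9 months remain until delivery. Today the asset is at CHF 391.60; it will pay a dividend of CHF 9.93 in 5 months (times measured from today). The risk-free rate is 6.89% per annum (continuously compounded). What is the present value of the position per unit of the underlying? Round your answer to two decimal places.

-CHF 12.67

PV(remaining dividends) I = 9.93·e^(−0.0689·5/12) = 9.6490
Current forward F = (S − I)·e^(rT) = (391.60 − 9.6490)·e^(0.0689·9/12) = 381.9510 × 1.053033 = 402.2070
Value (long) = (F − K)·e^(−rT) = (402.2070 − 415.55) × 0.949637 = -12.6710
Value = -CHF 12.67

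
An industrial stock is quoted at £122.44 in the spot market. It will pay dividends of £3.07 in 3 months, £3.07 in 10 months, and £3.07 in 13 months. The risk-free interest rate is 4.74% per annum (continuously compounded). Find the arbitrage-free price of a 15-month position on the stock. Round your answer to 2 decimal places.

£120.47

PV(dividends) I = 3.07·e^(−0.0474·3/12) + 3.07·e^(−0.0474·10/12) + 3.07·e^(−0.0474·13/12)
I = 3.0338 + 2.9511 + 2.9163 = 8.9012
F = (S − I)·e^(rT) = (122.44 − 8.9012) · e^(0.0474·15/12)
= 113.5388 · e^0.059250 = 113.5388 × 1.061040 = £120.47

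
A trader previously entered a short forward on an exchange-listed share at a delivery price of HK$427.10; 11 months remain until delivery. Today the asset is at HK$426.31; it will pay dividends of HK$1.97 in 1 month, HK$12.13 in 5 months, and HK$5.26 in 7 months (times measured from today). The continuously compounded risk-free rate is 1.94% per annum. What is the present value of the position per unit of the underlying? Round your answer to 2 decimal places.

PV(remaining dividends) I = 1.97·e^(−0.0194·1/12) + 12.13·e^(−0.0194·5/12) + 5.26·e^(−0.0194·7/12) = 19.2000
Current forward F = (S − I)·e^(rT) = (426.31 − 19.2000)·e^(0.0194·11/12) = 407.1100 × 1.017942 = 414.4144
Value (long) = (F − K)·e^(−rT) = (414.4144 − 427.10) × 0.982374 = -12.4620
Short position value = −(long value) = HK$12.46

HK$12.46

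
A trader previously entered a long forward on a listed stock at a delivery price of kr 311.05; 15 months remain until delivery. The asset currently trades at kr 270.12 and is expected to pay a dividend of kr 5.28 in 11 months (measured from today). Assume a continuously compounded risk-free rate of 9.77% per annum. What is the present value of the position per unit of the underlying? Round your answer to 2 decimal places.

-kr 10.00

PV(remaining dividends) I = 5.28·e^(−0.0977·11/12) = 4.8277
Current forward F = (S − I)·e^(rT) = (270.12 − 4.8277)·e^(0.0977·15/12) = 265.2923 × 1.129895 = 299.7524
Value (long) = (F − K)·e^(−rT) = (299.7524 − 311.05) × 0.885038 = -9.9988
Value = -kr 10.00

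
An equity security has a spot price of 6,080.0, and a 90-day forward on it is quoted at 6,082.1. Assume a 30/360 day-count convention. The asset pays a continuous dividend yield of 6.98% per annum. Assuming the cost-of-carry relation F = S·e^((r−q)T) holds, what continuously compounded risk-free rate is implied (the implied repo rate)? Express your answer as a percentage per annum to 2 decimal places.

From F = S·e^((r−q)T): (r − q) = ln(F/S)/T
ln(6082.1/6080.0) = ln(1.000345) = 0.000345
(r − q) = 0.000345 / (90/360) = 0.001380
r = ln(F/S)/T + q = 0.001380 + 0.0698 = 0.071180
r = 7.12%

7.12%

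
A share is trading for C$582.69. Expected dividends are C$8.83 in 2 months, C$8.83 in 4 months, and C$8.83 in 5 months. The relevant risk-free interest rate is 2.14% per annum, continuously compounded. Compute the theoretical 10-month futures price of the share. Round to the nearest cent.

C$566.38

PV(dividends) I = 8.83·e^(−0.0214·2/12) + 8.83·e^(−0.0214·4/12) + 8.83·e^(−0.0214·5/12)
I = 8.7986 + 8.7672 + 8.7516 = 26.3174
F = (S − I)·e^(rT) = (582.69 − 26.3174) · e^(0.0214·10/12)
= 556.3726 · e^0.017833 = 556.3726 × 1.017993 = C$566.38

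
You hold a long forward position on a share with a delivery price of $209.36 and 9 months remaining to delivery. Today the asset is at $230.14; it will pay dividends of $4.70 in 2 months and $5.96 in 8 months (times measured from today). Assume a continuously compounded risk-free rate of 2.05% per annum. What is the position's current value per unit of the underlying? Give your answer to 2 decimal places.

PV(remaining dividends) I = 4.70·e^(−0.0205·2/12) + 5.96·e^(−0.0205·8/12) = 10.5631
Current forward F = (S − I)·e^(rT) = (230.14 − 10.5631)·e^(0.0205·9/12) = 219.5769 × 1.015494 = 222.9790
Value (long) = (F − K)·e^(−rT) = (222.9790 − 209.36) × 0.984743 = 13.4112
Value = $13.41

$13.41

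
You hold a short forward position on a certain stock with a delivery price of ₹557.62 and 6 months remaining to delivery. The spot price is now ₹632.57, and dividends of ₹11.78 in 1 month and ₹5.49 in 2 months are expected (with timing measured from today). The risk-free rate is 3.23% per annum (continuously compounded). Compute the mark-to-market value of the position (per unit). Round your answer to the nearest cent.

-₹66.67

PV(remaining dividends) I = 11.78·e^(−0.0323·1/12) + 5.49·e^(−0.0323·2/12) = 17.2089
Current forward F = (S − I)·e^(rT) = (632.57 − 17.2089)·e^(0.0323·6/12) = 615.3611 × 1.016281 = 625.3798
Value (long) = (F − K)·e^(−rT) = (625.3798 − 557.62) × 0.983980 = 66.6743
Short position value = −(long value) = -₹66.67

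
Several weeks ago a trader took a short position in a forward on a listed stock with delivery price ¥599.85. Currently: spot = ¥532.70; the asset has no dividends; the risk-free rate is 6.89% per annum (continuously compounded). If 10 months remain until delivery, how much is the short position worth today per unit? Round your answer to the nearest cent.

¥33.68

Current fair forward for the remaining 10 months: F = S·e^(r·T), r = 0.0689
F = 532.70 · e^(0.0689 × 10/12) = 532.70 × 1.059097 = 564.1810
Value of long forward = (F − K)·e^(−rT) = (564.1810 − 599.85) · e^(−0.0689·10/12)
= -35.6690 × 0.944201 = -33.68
Short position value = −(long value) = ¥33.68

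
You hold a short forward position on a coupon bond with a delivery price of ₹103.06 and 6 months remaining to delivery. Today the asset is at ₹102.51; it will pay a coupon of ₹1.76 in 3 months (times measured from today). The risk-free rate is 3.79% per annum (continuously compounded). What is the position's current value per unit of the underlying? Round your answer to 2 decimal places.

PV(remaining coupons) I = 1.76·e^(−0.0379·3/12) = 1.7434
Current forward F = (S − I)·e^(rT) = (102.51 − 1.7434)·e^(0.0379·6/12) = 100.7666 × 1.019131 = 102.6944
Value (long) = (F − K)·e^(−rT) = (102.6944 − 103.06) × 0.981228 = -0.3587
Short position value = −(long value) = ₹0.36

₹0.36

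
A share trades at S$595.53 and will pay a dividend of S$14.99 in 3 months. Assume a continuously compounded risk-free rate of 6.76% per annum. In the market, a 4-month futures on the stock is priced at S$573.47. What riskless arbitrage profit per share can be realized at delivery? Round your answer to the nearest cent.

PV(dividends) I = 14.99·e^(−0.0676·3/12) = 14.7388
Fair futures F* = (S − I)·e^(rT) = (595.53 − 14.7388)·e^0.022533 = 580.7912 × 1.022789 = 594.0269
Market S$573.47 < fair 594.0269: forward underpriced → reverse cash-and-carry (short the stock, invest proceeds at r, pay the dividends, go long the forward).
Profit at T = |F_mkt − F*| = |573.47 − 594.0269| = S$20.56 per share

S$20.56 per share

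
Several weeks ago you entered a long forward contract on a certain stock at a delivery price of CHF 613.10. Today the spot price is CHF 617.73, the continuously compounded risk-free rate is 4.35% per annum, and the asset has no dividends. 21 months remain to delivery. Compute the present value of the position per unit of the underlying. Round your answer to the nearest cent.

Current fair forward for the remaining 21 months: F = S·e^(r·T), r = 0.0435
F = 617.73 · e^(0.0435 × 21/12) = 617.73 × 1.079097 = 666.5906
Value of long forward = (F − K)·e^(−rT) = (666.5906 − 613.10) · e^(−0.0435·21/12)
= 53.4906 × 0.926700 = 49.57

CHF 49.57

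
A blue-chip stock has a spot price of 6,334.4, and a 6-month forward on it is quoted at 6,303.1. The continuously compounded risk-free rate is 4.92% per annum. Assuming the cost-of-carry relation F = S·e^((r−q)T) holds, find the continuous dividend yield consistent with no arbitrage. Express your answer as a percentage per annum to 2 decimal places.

5.91%

From F = S·e^((r−q)T): (r − q) = ln(F/S)/T
ln(6303.1/6334.4) = ln(0.995059) = -0.004953
(r − q) = -0.004953 / (6/12) = -0.009906
q = r − ln(F/S)/T = 0.0492 + 0.009906 = 0.059106
q = 5.91%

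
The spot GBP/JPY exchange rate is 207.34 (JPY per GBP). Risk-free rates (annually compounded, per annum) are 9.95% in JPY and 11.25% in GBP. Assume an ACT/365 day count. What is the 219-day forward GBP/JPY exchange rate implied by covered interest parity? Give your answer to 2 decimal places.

205.88

By covered interest parity, F = S · (1+r_JPY)^T / (1+r_GBP)^T
= 207.34 × 1.058564 / 1.066056 = 207.34 × 0.992972
F = 205.88 JPY per GBP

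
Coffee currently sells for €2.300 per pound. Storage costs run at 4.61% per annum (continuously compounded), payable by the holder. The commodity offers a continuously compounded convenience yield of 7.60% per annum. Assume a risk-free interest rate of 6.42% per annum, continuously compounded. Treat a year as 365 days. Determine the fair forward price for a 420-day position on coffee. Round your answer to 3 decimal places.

€2.393 per pound

Net carry = r + u − y = 0.0642 + 0.0461 − 0.0760 = 0.0343
F = S·e^((r+u−y)T) = 2.300 · e^(0.0343 × 420/365) = 2.300 · e^0.039468
= 2.300 × 1.040257 = €2.393 per pound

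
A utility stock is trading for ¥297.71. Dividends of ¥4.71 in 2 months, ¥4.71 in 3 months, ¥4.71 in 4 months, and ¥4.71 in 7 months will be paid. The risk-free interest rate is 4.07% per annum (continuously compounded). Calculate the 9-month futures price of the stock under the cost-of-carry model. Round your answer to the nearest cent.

¥287.78

PV(dividends) I = 4.71·e^(−0.0407·2/12) + 4.71·e^(−0.0407·3/12) + 4.71·e^(−0.0407·4/12) + 4.71·e^(−0.0407·7/12)
I = 4.6782 + 4.6623 + 4.6465 + 4.5995 = 18.5865
F = (S − I)·e^(rT) = (297.71 − 18.5865) · e^(0.0407·9/12)
= 279.1235 · e^0.030525 = 279.1235 × 1.030996 = ¥287.78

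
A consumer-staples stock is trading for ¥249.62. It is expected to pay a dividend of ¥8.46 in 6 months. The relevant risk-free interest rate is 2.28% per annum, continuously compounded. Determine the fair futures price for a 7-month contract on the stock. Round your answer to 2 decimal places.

PV(dividends) I = 8.46·e^(−0.0228·6/12)
I = 8.3641
F = (S − I)·e^(rT) = (249.62 − 8.3641) · e^(0.0228·7/12)
= 241.2559 · e^0.013300 = 241.2559 × 1.013389 = ¥244.49

¥244.49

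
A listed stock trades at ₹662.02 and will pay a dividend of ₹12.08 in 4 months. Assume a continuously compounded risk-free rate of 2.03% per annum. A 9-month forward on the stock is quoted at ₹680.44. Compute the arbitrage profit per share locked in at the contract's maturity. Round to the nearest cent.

PV(dividends) I = 12.08·e^(−0.0203·4/12) = 11.9985
Fair forward F* = (S − I)·e^(rT) = (662.02 − 11.9985)·e^0.015225 = 650.0215 × 1.015341 = 659.9935
Market ₹680.44 > fair 659.9935: forward overpriced → cash-and-carry (borrow at r, buy the stock and collect the dividends, short the forward).
Profit at T = |F_mkt − F*| = |680.44 − 659.9935| = ₹20.45 per share

₹20.45 per share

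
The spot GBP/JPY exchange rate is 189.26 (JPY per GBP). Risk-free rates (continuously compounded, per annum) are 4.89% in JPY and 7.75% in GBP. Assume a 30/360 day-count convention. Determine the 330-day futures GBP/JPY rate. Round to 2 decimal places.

184.36

F = S·e^((r_JPY − r_GBP)T) = 189.26 · e^((0.0489 − 0.0775) × 330/360)
= 189.26 · e^-0.026217 = 189.26 × 0.974124
F = 184.36 JPY per GBP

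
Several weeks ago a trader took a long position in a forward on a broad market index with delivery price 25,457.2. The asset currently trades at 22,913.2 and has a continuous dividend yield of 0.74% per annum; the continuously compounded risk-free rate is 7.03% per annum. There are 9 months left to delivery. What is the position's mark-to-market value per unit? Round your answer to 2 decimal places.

-1363.36

Current fair forward for the remaining 9 months: F = S·e^((r − q)·T), (r − q) = 0.0703 − 0.0074 = 0.0629
F = 22913.2 · e^(0.0629 × 9/12) = 22913.2 × 1.04830545 = 24020.0324
Value of long forward = (F − K)·e^(−rT) = (24020.0324 − 25457.2) · e^(−0.0703·9/12)
= -1437.1676 × 0.94864085 = -1363.36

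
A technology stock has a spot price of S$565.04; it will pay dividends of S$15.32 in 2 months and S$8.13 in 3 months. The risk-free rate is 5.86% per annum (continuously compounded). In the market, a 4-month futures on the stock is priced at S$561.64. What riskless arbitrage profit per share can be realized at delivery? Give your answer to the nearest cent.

PV(dividends) I = 15.32·e^(−0.0586·2/12) + 8.13·e^(−0.0586·3/12) = 23.1829
Fair futures F* = (S − I)·e^(rT) = (565.04 − 23.1829)·e^0.019533 = 541.8571 × 1.019725 = 552.5452
Market S$561.64 > fair 552.5452: forward overpriced → cash-and-carry (borrow at r, buy the stock and collect the dividends, short the forward).
Profit at T = |F_mkt − F*| = |561.64 − 552.5452| = S$9.09 per share

S$9.09 per share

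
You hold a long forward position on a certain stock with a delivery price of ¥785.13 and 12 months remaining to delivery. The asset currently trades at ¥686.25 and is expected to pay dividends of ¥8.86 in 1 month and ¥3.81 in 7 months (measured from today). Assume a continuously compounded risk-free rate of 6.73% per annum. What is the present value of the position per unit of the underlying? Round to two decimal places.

-¥60.25

PV(remaining dividends) I = 8.86·e^(−0.0673·1/12) + 3.81·e^(−0.0673·7/12) = 12.4738
Current forward F = (S − I)·e^(rT) = (686.25 − 12.4738)·e^(0.0673·12/12) = 673.7762 × 1.069616 = 720.6818
Value (long) = (F − K)·e^(−rT) = (720.6818 − 785.13) × 0.934915 = -60.2536
Value = -¥60.25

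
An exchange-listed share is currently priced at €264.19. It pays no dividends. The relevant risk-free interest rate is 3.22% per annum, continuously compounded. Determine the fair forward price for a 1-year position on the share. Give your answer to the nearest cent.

€272.84

F = S·e^(rT) = 264.19 · e^(0.0322 × 1)
= 264.19 · e^0.032200 = 264.19 × 1.032724
F = €272.84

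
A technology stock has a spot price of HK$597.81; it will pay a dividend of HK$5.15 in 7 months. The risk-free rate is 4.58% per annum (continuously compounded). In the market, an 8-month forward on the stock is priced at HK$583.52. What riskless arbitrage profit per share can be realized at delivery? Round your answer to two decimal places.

HK$27.65 per share

PV(dividends) I = 5.15·e^(−0.0458·7/12) = 5.0142
Fair forward F* = (S − I)·e^(rT) = (597.81 − 5.0142)·e^0.030533 = 592.7958 × 1.031004 = 611.1748
Market HK$583.52 < fair 611.1748: forward underpriced → reverse cash-and-carry (short the stock, invest proceeds at r, pay the dividends, go long the forward).
Profit at T = |F_mkt − F*| = |583.52 − 611.1748| = HK$27.65 per share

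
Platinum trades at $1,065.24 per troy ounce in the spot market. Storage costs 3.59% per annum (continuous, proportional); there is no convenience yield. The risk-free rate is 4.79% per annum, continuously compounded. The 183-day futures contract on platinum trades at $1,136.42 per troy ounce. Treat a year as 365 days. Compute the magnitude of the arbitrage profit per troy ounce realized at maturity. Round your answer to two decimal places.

Fair futures: F* = S·e^(carry·T), with carry = (r + u) = 0.0479 + 0.0359 = 0.0838
F* = 1065.24 · e^(0.0838 × 183/365) = 1065.24 · e^0.04201479 = 1065.24 × 1.04290990 = $1110.9493
Market $1136.42 > fair $1110.9493: forward overpriced → cash-and-carry (buy spot, short the forward).
At maturity, profit = |F_mkt − F*| = |1136.42 − 1110.9493| = $25.47 per troy ounce

$25.47 per troy ounce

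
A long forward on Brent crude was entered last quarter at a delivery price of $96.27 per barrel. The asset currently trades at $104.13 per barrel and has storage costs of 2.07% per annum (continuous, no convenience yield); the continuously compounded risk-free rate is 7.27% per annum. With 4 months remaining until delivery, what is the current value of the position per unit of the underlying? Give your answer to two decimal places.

$10.89 per barrel

Current fair forward for the remaining 4 months: F = S·e^((r + u)·T), (r + u) = 0.0727 + 0.0207 = 0.0934
F = 104.13 · e^(0.0934 × 4/12) = 104.13 × 1.031623 = 107.4229
Value of long forward = (F − K)·e^(−rT) = (107.4229 − 96.27) · e^(−0.0727·4/12)
= 11.1529 × 0.976058 = 10.89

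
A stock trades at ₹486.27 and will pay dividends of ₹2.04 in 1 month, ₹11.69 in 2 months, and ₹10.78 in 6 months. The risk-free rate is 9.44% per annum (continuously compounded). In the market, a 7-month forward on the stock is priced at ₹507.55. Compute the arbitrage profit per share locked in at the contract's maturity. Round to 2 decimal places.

₹18.91 per share

PV(dividends) I = 2.04·e^(−0.0944·1/12) + 11.69·e^(−0.0944·2/12) + 10.78·e^(−0.0944·6/12) = 23.8145
Fair forward F* = (S − I)·e^(rT) = (486.27 − 23.8145)·e^0.055067 = 462.4555 × 1.056611 = 488.6356
Market ₹507.55 > fair 488.6356: forward overpriced → cash-and-carry (borrow at r, buy the stock and collect the dividends, short the forward).
Profit at T = |F_mkt − F*| = |507.55 − 488.6356| = ₹18.91 per share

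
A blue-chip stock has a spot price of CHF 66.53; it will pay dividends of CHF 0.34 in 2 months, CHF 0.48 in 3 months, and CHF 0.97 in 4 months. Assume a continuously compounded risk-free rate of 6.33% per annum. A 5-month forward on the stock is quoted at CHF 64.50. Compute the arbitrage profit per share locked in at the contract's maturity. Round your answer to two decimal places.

PV(dividends) I = 0.34·e^(−0.0633·2/12) + 0.48·e^(−0.0633·3/12) + 0.97·e^(−0.0633·4/12) = 1.7586
Fair forward F* = (S − I)·e^(rT) = (66.53 − 1.7586)·e^0.026375 = 64.7714 × 1.026726 = 66.5025
Market CHF 64.50 < fair 66.5025: forward underpriced → reverse cash-and-carry (short the stock, invest proceeds at r, pay the dividends, go long the forward).
Profit at T = |F_mkt − F*| = |64.50 − 66.5025| = CHF 2.00 per share

CHF 2.00 per share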